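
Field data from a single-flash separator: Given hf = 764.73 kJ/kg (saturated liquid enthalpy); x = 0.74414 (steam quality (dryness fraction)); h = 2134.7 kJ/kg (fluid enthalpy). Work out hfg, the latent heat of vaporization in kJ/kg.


hfg = (h - hf) / x
hfg = (2134.7 - 764.73) / 0.74414
hfg = 1841.0 kJ/kg


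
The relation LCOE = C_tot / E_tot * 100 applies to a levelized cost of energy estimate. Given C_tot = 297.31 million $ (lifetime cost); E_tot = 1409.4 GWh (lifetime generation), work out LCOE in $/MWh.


LCOE = C_tot / E_tot * 100
LCOE = 297.31 / 1409.4 * 100
LCOE = 21.09479 cents/kWh
Convert: 21.09479 cents/kWh * 10.0 = 210.95 $/MWh
LCOE = 210.95 $/MWh


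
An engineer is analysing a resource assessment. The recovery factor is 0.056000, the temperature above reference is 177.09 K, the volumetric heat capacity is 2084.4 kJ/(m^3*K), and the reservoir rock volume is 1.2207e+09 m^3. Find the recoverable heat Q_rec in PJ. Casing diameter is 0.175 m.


Step 1: Q_s = Vr*rhoc*dT/1e12 = 1.2207e+09*2084.4*177.09/1e12 = 450.5926 PJ
Step 2: Q_rec = Q_s * RF = 450.5926 * 0.056 = 25.233 PJ
Q_rec = 25.233 PJ


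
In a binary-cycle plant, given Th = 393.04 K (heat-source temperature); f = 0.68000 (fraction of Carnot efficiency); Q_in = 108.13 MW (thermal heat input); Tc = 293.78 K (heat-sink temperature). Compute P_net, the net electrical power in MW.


Step 1: eta = (1 - Tc/Th)*f = (1 - 293.78/393.04)*0.68 = 0.1717301
Step 2: P_net = eta * Q_in = 0.1717301 * 108.13 = 18.569 MW
P_net = 18.569 MW


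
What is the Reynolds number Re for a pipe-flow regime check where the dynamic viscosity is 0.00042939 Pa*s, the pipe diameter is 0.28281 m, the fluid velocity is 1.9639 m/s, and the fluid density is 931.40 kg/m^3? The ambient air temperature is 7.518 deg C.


Re = rho * vel * D / mu
Re = 931.40 * 1.9639 * 0.28281 / 0.00042939
Re = 1.2048e+06


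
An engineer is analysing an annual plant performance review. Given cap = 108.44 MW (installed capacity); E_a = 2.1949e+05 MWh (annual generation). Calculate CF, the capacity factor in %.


CF = E_a / (cap * 8760) * 100
CF = 2.1949e+05 / (108.44 * 8760) * 100
CF = 23.106 %


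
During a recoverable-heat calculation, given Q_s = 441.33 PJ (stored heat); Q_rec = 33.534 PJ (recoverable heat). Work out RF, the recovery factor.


RF = Q_rec / Q_s
RF = 33.534 / 441.33
RF = 0.075984


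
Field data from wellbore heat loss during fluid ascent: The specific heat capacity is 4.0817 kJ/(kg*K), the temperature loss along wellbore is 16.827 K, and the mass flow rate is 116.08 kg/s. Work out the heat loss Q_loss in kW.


Q_loss = mdot * cp * dT
Q_loss = 116.08 * 4.0817 * 16.827
Q_loss = 7972.7 kW


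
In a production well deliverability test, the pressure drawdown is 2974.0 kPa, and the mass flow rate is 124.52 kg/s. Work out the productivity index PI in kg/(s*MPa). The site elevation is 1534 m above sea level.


PI = mdot * 1000 / dP
PI = 124.52 * 1000 / 2974.0
PI = 41.870 kg/(s*MPa)


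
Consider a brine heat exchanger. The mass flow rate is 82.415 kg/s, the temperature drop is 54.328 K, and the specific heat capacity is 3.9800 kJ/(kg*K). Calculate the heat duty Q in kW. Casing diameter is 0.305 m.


Q = mdot * cp * dT / 1000
Q = 82.415 * 3.9800 * 54.328 / 1000
Q = 17.82022 MW
Convert: 17.82022 MW * 1000.0 = 17820 kW
Q = 17820 kW


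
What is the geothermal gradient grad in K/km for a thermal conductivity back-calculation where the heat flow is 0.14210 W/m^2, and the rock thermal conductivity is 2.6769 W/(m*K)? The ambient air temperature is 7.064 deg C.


grad = q / k * 1000
grad = 0.14210 / 2.6769 * 1000
grad = 53.08379 deg C/km
Convert: 53.08379 deg C/km * 1.0 = 53.084 K/km
grad = 53.084 K/km


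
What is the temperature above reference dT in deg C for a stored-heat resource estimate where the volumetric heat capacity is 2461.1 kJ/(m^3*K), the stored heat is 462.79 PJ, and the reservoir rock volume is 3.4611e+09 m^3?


dT = Q_s * 1e12 / (Vr * rhoc)
dT = 462.79 * 1e12 / (3.4611e+09 * 2461.1)
dT = 54.33011 K
Convert (temperature difference, 1 K = 1 deg C): 54.33011 K = 54.33011 deg C
dT = 54.330 deg C


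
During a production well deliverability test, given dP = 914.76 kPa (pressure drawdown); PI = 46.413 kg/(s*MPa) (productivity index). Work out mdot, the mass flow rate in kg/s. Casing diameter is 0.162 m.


mdot = PI * dP / 1000
mdot = 46.413 * 914.76 / 1000
mdot = 42.457 kg/s


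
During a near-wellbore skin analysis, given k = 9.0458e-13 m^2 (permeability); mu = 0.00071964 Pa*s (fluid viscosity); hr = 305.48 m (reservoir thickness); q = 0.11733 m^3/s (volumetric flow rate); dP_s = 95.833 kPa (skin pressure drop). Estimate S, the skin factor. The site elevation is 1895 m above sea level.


S = dP_s * 1000 * 2*pi*k*hr / (q*mu)
S = 95.833 * 1000 * 2*pi*9.0458e-13*305.48 / (0.11733*0.00071964)
S = 1.9706


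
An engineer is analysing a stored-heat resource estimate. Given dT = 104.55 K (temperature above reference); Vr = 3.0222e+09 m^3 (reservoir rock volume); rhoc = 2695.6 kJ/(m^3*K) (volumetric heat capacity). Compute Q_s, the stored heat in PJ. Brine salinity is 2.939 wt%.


Q_s = Vr * rhoc * dT / 1e12
Q_s = 3.0222e+09 * 2695.6 * 104.55 / 1e12
Q_s = 851.73 PJ


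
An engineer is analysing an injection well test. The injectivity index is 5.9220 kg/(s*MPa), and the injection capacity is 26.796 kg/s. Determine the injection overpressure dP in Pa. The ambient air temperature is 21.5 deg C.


dP = mdot * 1000 / II
dP = 26.796 * 1000 / 5.9220
dP = 4524.823 kPa
Convert: 4524.823 kPa * 1000.0 = 4.5248e+06 Pa
dP = 4.5248e+06 Pa


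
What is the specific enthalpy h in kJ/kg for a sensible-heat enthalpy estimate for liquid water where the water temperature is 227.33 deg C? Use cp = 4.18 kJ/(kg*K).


h = cp * T
h = 4.18 * 227.33
h = 950.24 kJ/kg


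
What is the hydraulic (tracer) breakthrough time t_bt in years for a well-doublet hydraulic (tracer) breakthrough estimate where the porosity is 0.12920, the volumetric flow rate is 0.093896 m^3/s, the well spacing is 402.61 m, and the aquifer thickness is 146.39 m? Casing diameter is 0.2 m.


t_bt = pi * hr * phi * L^2 / (3 * Qv) / (365.25*86400)
t_bt = pi * 146.39 * 0.12920 * 402.61^2 / (3 * 0.093896) / (365.25*86400)
t_bt = 1.0835 years


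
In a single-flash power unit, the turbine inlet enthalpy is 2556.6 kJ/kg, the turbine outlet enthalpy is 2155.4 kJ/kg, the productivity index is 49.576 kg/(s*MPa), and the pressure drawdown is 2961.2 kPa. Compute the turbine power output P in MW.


Step 1: mdot = PI * dP / 1000 = 49.576 * 2961.2 / 1000 = 146.8045 kg/s
Step 2: P = mdot*(h_in - h_out)/1000 = 146.8045*(2556.6 - 2155.4)/1000 = 58.898 MW
P = 58.898 MW


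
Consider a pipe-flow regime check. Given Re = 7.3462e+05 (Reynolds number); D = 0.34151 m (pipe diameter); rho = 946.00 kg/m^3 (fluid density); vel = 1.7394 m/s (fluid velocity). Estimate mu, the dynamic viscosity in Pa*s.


mu = rho * vel * D / Re
mu = 946.00 * 1.7394 * 0.34151 / 7.3462e+05
mu = 0.00076495 Pa*s


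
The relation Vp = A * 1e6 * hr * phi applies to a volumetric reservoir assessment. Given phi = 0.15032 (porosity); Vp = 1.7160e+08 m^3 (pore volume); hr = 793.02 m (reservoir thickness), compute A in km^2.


A = Vp / (1e6 * hr * phi)
A = 1.7160e+08 / (1e6 * 793.02 * 0.15032)
A = 1.4395 km^2


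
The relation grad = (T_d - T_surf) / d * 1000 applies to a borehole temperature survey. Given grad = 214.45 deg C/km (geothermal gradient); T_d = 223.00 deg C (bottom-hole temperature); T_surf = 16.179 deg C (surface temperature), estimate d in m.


d = (T_d - T_surf) / grad * 1000
d = (223.00 - 16.179) / 214.45 * 1000
d = 964.43 m


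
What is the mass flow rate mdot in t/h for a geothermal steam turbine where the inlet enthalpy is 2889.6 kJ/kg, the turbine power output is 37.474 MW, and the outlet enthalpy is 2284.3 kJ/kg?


mdot = P * 1000 / (h_in - h_out)
mdot = 37.474 * 1000 / (2889.6 - 2284.3)
mdot = 61.90980 kg/s
Convert: 61.90980 kg/s * 3.6 = 222.88 t/h
mdot = 222.88 t/h


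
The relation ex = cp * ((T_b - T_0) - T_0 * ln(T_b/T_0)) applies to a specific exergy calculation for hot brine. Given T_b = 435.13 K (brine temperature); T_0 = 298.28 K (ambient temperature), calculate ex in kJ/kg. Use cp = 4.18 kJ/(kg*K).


ex = cp * ((T_b - T_0) - T_0 * ln(T_b/T_0))
ex = 4.18 * ((435.13 - 298.28) - 298.28 * ln(435.13/298.28))
ex = 101.22 kJ/kg


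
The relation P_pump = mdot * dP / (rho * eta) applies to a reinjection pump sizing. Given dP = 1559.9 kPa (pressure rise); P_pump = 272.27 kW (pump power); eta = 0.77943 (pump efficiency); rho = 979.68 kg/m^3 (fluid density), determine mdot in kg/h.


mdot = P_pump * rho * eta / dP
mdot = 272.27 * 979.68 * 0.77943 / 1559.9
mdot = 133.2798 kg/s
Convert: 133.2798 kg/s * 3600.0 = 4.7981e+05 kg/h
mdot = 4.7981e+05 kg/h


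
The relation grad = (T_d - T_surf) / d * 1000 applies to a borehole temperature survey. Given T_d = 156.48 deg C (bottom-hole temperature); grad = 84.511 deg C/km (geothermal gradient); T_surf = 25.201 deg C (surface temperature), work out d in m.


d = (T_d - T_surf) / grad * 1000
d = (156.48 - 25.201) / 84.511 * 1000
d = 1553.4 m


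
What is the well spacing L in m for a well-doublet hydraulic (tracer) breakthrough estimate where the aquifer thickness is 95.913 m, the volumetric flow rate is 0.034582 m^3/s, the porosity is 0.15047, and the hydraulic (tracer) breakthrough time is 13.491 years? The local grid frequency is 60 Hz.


L = sqrt(t_bt*365.25*86400*3*Qv / (pi*hr*phi))
L = sqrt(13.491*365.25*86400*3*0.034582 / (pi*95.913*0.15047))
L = 987.01 m


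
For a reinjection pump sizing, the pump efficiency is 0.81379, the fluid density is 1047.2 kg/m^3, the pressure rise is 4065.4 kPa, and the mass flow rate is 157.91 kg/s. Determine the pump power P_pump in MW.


P_pump = mdot * dP / (rho * eta)
P_pump = 157.91 * 4065.4 / (1047.2 * 0.81379)
P_pump = 753.3051 kW
Convert: 753.3051 kW * 0.001 = 0.75331 MW
P_pump = 0.75331 MW


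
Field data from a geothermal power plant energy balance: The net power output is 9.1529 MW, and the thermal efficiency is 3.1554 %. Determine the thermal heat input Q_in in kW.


Q_in = W_net / (eta / 100)
Q_in = 9.1529 / (3.1554 / 100)
Q_in = 290.0710 MW
Convert: 290.0710 MW * 1000.0 = 2.9007e+05 kW
Q_in = 2.9007e+05 kW


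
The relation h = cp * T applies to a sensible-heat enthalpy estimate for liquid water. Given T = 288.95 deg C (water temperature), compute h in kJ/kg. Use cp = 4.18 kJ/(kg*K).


h = cp * T
h = 4.18 * 288.95
h = 1207.8 kJ/kg


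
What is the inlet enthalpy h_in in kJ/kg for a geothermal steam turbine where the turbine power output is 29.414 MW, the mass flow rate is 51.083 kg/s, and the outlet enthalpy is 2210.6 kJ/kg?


h_in = h_out + P * 1000 / mdot
h_in = 2210.6 + 29.414 * 1000 / 51.083
h_in = 2786.4 kJ/kg


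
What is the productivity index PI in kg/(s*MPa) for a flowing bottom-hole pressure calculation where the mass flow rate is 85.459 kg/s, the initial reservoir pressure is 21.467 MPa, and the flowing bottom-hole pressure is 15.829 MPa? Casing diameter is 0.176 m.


PI = mdot / (P_i - P_wf)
PI = 85.459 / (21.467 - 15.829)
PI = 15.158 kg/(s*MPa)


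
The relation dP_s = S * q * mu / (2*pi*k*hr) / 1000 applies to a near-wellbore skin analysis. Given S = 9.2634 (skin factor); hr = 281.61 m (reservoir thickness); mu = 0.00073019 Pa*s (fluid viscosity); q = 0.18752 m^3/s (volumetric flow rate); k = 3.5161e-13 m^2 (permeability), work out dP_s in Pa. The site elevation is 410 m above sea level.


dP_s = S * q * mu / (2*pi*k*hr) / 1000
dP_s = 9.2634 * 0.18752 * 0.00073019 / (2*pi*3.5161e-13*281.61) / 1000
dP_s = 2038.754 kPa
Convert: 2038.754 kPa * 1000.0 = 2.0388e+06 Pa
dP_s = 2.0388e+06 Pa


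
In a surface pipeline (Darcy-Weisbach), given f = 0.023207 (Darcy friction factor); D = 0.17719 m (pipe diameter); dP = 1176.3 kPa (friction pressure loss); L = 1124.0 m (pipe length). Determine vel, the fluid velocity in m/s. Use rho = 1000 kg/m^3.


vel = sqrt(dP*1000*2*D / (f*L*rho))
vel = sqrt(1176.3*1000*2*0.17719 / (0.023207*1124.0*1000))
vel = 3.9976 m/s


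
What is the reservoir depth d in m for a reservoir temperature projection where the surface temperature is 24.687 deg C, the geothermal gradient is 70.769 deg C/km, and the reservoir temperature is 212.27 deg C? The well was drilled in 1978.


d = (T_res - T_surf) / grad * 1000
d = (212.27 - 24.687) / 70.769 * 1000
d = 2650.6 m


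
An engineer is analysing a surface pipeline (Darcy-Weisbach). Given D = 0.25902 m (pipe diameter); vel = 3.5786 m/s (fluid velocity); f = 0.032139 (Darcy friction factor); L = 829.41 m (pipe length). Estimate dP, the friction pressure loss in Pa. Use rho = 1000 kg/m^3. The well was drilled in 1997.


dP = f * (L/D) * (rho*vel^2/2) / 1000
dP = 0.032139 * (829.41/0.25902) * (1000*3.5786^2/2) / 1000
dP = 658.9685 kPa
Convert: 658.9685 kPa * 1000.0 = 6.5897e+05 Pa
dP = 6.5897e+05 Pa


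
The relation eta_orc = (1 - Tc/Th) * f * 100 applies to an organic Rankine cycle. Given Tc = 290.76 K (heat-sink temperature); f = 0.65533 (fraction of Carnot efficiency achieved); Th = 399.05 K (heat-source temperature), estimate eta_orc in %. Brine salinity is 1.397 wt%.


eta_orc = (1 - Tc/Th) * f * 100
eta_orc = (1 - 290.76/399.05) * 0.65533 * 100
eta_orc = 17.784 %


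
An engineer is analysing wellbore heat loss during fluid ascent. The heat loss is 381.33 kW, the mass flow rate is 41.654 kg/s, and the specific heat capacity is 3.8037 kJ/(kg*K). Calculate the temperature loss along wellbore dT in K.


dT = Q_loss / (mdot * cp)
dT = 381.33 / (41.654 * 3.8037)
dT = 2.4068 K


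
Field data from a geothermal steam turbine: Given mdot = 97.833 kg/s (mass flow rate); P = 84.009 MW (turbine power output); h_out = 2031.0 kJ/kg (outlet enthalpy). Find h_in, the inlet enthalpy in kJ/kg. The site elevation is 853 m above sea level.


h_in = h_out + P * 1000 / mdot
h_in = 2031.0 + 84.009 * 1000 / 97.833
h_in = 2889.7 kJ/kg


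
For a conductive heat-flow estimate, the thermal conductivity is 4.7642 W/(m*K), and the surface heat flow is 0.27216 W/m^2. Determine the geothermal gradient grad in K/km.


grad = q * 1000 / k
grad = 0.27216 * 1000 / 4.7642
grad = 57.12607 deg C/km
Convert: 57.12607 deg C/km * 1.0 = 57.126 K/km
grad = 57.126 K/km


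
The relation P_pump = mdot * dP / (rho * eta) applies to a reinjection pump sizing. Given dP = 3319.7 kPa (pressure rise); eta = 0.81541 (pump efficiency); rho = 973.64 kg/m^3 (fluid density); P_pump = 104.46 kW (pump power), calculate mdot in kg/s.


mdot = P_pump * rho * eta / dP
mdot = 104.46 * 973.64 * 0.81541 / 3319.7
mdot = 24.982 kg/s


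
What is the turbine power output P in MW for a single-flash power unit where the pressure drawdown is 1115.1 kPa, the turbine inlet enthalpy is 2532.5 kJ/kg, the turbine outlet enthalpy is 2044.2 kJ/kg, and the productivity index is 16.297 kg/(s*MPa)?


Step 1: mdot = PI * dP / 1000 = 16.297 * 1115.1 / 1000 = 18.17278 kg/s
Step 2: P = mdot*(h_in - h_out)/1000 = 18.17278*(2532.5 - 2044.2)/1000 = 8.8738 MW
P = 8.8738 MW


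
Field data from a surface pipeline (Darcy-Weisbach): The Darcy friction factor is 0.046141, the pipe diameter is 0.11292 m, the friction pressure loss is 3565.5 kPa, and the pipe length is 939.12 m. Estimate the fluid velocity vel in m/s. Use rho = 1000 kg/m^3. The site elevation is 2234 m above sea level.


vel = sqrt(dP*1000*2*D / (f*L*rho))
vel = sqrt(3565.5*1000*2*0.11292 / (0.046141*939.12*1000))
vel = 4.3108 m/s


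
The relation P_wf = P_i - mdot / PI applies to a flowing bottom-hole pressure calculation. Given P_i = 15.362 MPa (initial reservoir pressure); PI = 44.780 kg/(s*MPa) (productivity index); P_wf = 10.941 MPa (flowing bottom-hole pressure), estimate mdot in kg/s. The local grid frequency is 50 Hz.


mdot = (P_i - P_wf) * PI
mdot = (15.362 - 10.941) * 44.780
mdot = 197.97 kg/s


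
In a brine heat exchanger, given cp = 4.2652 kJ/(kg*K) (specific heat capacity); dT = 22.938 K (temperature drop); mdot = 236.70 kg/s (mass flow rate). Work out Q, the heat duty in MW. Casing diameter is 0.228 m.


Q = mdot * cp * dT / 1000
Q = 236.70 * 4.2652 * 22.938 / 1000
Q = 23.158 MW


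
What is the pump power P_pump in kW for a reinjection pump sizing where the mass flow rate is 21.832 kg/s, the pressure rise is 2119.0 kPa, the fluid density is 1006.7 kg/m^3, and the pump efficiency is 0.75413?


P_pump = mdot * dP / (rho * eta)
P_pump = 21.832 * 2119.0 / (1006.7 * 0.75413)
P_pump = 60.937 kW


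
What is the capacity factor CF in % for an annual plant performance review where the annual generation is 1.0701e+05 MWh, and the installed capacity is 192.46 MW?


CF = E_a / (cap * 8760) * 100
CF = 1.0701e+05 / (192.46 * 8760) * 100
CF = 6.3472 %


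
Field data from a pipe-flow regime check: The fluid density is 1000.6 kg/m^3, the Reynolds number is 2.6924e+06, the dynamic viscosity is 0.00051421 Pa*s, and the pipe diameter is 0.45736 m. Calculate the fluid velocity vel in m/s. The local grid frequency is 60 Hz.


vel = Re * mu / (rho * D)
vel = 2.6924e+06 * 0.00051421 / (1000.6 * 0.45736)
vel = 3.0253 m/s


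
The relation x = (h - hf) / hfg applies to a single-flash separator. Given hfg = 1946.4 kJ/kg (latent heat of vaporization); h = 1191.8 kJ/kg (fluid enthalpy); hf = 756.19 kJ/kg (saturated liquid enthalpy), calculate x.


x = (h - hf) / hfg
x = (1191.8 - 756.19) / 1946.4
x = 0.22380


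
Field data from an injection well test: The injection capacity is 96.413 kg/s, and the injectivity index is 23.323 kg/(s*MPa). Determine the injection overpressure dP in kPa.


dP = mdot * 1000 / II
dP = 96.413 * 1000 / 23.323
dP = 4133.8 kPa


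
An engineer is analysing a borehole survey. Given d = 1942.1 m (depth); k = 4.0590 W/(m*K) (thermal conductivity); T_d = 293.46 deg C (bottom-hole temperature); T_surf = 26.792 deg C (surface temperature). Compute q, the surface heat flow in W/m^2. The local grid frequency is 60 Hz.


Step 1: grad = (T_d - T_surf)/d * 1000 = (293.46 - 26.792)/1942.1 * 1000 = 137.3091 deg C/km
Step 2: q = k * grad / 1000 = 4.059 * 137.3091 / 1000 = 0.55734 W/m^2
q = 0.55734 W/m^2


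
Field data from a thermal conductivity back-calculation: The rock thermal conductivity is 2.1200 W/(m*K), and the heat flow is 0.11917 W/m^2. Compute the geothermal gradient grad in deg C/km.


grad = q / k * 1000
grad = 0.11917 / 2.1200 * 1000
grad = 56.212 deg C/km


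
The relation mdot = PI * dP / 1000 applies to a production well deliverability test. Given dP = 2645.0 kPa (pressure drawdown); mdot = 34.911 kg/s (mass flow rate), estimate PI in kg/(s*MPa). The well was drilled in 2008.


PI = mdot * 1000 / dP
PI = 34.911 * 1000 / 2645.0
PI = 13.199 kg/(s*MPa)


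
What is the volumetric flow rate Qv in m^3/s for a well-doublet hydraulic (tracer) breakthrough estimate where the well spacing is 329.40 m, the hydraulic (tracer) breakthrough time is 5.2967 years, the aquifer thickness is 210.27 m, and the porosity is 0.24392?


Qv = pi*hr*phi*L^2 / (3*t_bt*365.25*86400)
Qv = pi*210.27*0.24392*329.40^2 / (3*5.2967*365.25*86400)
Qv = 0.034865 m^3/s


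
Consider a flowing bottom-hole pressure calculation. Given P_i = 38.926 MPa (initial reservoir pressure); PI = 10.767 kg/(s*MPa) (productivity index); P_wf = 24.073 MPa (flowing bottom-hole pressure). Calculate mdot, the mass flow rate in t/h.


mdot = (P_i - P_wf) * PI
mdot = (38.926 - 24.073) * 10.767
mdot = 159.9223 kg/s
Convert: 159.9223 kg/s * 3.6 = 575.72 t/h
mdot = 575.72 t/h


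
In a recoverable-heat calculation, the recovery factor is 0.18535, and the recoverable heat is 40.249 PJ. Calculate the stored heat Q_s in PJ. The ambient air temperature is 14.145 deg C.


Q_s = Q_rec / RF
Q_s = 40.249 / 0.18535
Q_s = 217.15 PJ


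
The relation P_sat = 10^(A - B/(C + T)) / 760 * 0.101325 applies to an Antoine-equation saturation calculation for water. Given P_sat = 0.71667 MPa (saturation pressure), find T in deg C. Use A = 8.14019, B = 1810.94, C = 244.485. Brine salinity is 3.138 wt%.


T = B / (A - log10(P_sat * 760 / 0.101325)) - C
T = 1810.94 / (8.14019 - log10(0.71667 * 760 / 0.101325)) - 244.485
T = 166.18 deg C


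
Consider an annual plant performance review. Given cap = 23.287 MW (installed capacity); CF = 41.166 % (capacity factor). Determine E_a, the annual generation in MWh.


E_a = CF / 100 * cap * 8760
E_a = 41.166 / 100 * 23.287 * 8760
E_a = 83976 MWh


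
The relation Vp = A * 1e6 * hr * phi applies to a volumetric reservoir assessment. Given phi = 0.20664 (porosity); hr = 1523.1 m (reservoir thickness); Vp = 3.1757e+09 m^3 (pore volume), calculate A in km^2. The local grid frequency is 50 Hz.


A = Vp / (1e6 * hr * phi)
A = 3.1757e+09 / (1e6 * 1523.1 * 0.20664)
A = 10.090 km^2


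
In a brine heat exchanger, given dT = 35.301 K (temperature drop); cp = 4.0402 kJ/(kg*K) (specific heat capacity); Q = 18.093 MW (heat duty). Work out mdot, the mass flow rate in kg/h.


mdot = Q * 1000 / (cp * dT)
mdot = 18.093 * 1000 / (4.0402 * 35.301)
mdot = 126.8588 kg/s
Convert: 126.8588 kg/s * 3600.0 = 4.5669e+05 kg/h
mdot = 4.5669e+05 kg/h


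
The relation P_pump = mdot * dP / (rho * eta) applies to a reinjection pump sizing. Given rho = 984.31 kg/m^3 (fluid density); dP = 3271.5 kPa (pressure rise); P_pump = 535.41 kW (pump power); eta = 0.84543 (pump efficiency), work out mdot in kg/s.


mdot = P_pump * rho * eta / dP
mdot = 535.41 * 984.31 * 0.84543 / 3271.5
mdot = 136.19 kg/s


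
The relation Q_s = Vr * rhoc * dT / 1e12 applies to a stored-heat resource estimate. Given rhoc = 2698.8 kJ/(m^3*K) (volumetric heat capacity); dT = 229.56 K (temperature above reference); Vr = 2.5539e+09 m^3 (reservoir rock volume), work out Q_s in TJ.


Q_s = Vr * rhoc * dT / 1e12
Q_s = 2.5539e+09 * 2698.8 * 229.56 / 1e12
Q_s = 1582.234 PJ
Convert: 1582.234 PJ * 1000.0 = 1.5822e+06 TJ
Q_s = 1.5822e+06 TJ


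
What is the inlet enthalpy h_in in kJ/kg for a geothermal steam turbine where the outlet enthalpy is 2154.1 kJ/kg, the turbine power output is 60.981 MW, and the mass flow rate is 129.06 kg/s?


h_in = h_out + P * 1000 / mdot
h_in = 2154.1 + 60.981 * 1000 / 129.06
h_in = 2626.6 kJ/kg


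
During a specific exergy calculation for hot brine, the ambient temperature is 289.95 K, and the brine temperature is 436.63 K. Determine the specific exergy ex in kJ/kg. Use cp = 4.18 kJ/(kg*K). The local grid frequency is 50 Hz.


ex = cp * ((T_b - T_0) - T_0 * ln(T_b/T_0))
ex = 4.18 * ((436.63 - 289.95) - 289.95 * ln(436.63/289.95))
ex = 116.96 kJ/kg


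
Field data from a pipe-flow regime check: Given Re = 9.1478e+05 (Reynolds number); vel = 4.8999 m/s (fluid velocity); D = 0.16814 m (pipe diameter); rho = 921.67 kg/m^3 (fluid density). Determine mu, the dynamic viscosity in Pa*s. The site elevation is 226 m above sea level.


mu = rho * vel * D / Re
mu = 921.67 * 4.8999 * 0.16814 / 9.1478e+05
mu = 0.00083007 Pa*s


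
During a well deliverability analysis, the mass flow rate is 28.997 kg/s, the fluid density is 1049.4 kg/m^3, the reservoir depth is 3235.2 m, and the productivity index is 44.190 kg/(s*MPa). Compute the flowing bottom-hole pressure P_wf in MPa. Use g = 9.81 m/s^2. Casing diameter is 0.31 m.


Step 1: P_i = rho*g*h/1e6 = 1049.4*9.81*3235.2/1e6 = 33.30514 MPa
Step 2: P_wf = P_i - mdot/PI = 33.30514 - 28.997/44.19 = 32.649 MPa
P_wf = 32.649 MPa


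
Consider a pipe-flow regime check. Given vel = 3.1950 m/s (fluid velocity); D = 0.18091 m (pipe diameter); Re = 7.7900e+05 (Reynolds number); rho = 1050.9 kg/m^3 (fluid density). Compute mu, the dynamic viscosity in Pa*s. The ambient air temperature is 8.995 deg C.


mu = rho * vel * D / Re
mu = 1050.9 * 3.1950 * 0.18091 / 7.7900e+05
mu = 0.00077975 Pa*s


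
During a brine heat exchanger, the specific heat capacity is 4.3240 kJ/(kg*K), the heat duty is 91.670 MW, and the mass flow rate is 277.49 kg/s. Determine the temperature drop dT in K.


dT = Q * 1000 / (mdot * cp)
dT = 91.670 * 1000 / (277.49 * 4.3240)
dT = 76.400 K


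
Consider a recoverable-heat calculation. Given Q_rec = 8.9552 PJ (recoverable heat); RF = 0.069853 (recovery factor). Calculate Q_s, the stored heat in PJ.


Q_s = Q_rec / RF
Q_s = 8.9552 / 0.069853
Q_s = 128.20 PJ


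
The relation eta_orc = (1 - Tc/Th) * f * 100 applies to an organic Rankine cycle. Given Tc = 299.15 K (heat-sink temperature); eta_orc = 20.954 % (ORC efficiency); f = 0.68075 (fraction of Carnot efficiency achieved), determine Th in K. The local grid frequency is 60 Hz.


Th = Tc / (1 - (eta_orc/100)/f)
Th = 299.15 / (1 - (20.954/100)/0.68075)
Th = 432.18 K


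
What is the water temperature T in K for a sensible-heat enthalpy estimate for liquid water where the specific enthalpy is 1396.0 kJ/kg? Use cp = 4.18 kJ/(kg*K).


T = h / cp
T = 1396.0 / 4.18
T = 333.9713 deg C
Convert to K: 333.9713 + 273.15 = 607.12 K
T = 607.12 K


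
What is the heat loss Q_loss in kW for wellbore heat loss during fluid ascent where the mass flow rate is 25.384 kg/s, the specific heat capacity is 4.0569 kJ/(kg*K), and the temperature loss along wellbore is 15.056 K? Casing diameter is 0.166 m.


Q_loss = mdot * cp * dT
Q_loss = 25.384 * 4.0569 * 15.056
Q_loss = 1550.5 kW


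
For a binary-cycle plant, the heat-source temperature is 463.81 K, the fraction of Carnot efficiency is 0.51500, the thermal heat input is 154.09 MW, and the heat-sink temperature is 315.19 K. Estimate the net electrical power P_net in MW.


Step 1: eta = (1 - Tc/Th)*f = (1 - 315.19/463.81)*0.515 = 0.1650230
Step 2: P_net = eta * Q_in = 0.1650230 * 154.09 = 25.428 MW
P_net = 25.428 MW


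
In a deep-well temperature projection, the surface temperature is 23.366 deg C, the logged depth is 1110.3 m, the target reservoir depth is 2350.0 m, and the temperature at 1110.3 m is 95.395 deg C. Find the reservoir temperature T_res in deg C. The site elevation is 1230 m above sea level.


Step 1: grad = (T_d1 - T_surf)/d1 * 1000 = (95.395 - 23.366)/1110.3 * 1000 = 64.87346 deg C/km
Step 2: T_res = T_surf + grad*d2/1000 = 23.366 + 64.87346*2350.0/1000 = 175.82 deg C
T_res = 175.82 deg C


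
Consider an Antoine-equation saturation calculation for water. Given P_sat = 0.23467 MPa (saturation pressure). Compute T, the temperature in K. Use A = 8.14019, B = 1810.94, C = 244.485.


T = B / (A - log10(P_sat * 760 / 0.101325)) - C
T = 1810.94 / (8.14019 - log10(0.23467 * 760 / 0.101325)) - 244.485
T = 125.4997 deg C
Convert to K: 125.4997 + 273.15 = 398.65 K
T = 398.65 K


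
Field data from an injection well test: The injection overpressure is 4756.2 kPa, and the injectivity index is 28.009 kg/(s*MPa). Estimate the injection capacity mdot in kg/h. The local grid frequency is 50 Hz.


mdot = II * dP / 1000
mdot = 28.009 * 4756.2 / 1000
mdot = 133.2164 kg/s
Convert: 133.2164 kg/s * 3600.0 = 4.7958e+05 kg/h
mdot = 4.7958e+05 kg/h


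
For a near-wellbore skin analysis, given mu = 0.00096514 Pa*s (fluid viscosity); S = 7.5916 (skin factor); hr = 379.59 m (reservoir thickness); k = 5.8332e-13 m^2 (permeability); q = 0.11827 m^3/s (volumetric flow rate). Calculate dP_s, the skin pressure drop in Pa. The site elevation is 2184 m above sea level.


dP_s = S * q * mu / (2*pi*k*hr) / 1000
dP_s = 7.5916 * 0.11827 * 0.00096514 / (2*pi*5.8332e-13*379.59) / 1000
dP_s = 622.8690 kPa
Convert: 622.8690 kPa * 1000.0 = 6.2287e+05 Pa
dP_s = 6.2287e+05 Pa


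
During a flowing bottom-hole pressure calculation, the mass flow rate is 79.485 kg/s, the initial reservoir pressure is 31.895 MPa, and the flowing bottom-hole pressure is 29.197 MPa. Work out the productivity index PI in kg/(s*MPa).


PI = mdot / (P_i - P_wf)
PI = 79.485 / (31.895 - 29.197)
PI = 29.461 kg/(s*MPa)


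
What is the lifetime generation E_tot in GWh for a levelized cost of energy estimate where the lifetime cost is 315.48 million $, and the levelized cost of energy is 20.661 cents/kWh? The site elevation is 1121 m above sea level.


E_tot = C_tot / LCOE * 100
E_tot = 315.48 / 20.661 * 100
E_tot = 1526.9 GWh


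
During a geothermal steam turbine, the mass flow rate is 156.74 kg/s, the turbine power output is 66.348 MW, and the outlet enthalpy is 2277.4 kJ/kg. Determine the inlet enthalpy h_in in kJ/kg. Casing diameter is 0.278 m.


h_in = h_out + P * 1000 / mdot
h_in = 2277.4 + 66.348 * 1000 / 156.74
h_in = 2700.7 kJ/kg


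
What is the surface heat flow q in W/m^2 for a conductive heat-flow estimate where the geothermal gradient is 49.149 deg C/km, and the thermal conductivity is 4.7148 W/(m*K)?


q = k * grad / 1000
q = 4.7148 * 49.149 / 1000
q = 0.23173 W/m^2


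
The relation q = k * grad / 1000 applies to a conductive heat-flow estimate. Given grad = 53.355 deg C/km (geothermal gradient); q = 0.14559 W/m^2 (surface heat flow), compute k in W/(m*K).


k = q * 1000 / grad
k = 0.14559 * 1000 / 53.355
k = 2.7287 W/(m*K)


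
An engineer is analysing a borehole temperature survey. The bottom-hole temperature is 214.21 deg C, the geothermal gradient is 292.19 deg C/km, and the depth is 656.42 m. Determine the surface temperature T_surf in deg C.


T_surf = T_d - grad * d / 1000
T_surf = 214.21 - 292.19 * 656.42 / 1000
T_surf = 22.411 deg C


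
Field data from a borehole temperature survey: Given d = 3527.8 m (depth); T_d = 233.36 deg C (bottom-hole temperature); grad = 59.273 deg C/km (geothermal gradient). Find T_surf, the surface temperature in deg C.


T_surf = T_d - grad * d / 1000
T_surf = 233.36 - 59.273 * 3527.8 / 1000
T_surf = 24.257 deg C


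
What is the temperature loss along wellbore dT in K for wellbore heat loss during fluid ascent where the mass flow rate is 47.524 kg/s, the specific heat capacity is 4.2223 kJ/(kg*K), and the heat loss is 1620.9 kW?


dT = Q_loss / (mdot * cp)
dT = 1620.9 / (47.524 * 4.2223)
dT = 8.0778 K


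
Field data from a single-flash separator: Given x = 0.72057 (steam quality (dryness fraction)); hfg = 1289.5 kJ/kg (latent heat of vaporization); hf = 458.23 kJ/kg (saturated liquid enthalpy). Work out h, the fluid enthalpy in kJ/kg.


h = hf + x * hfg
h = 458.23 + 0.72057 * 1289.5
h = 1387.4 kJ/kg


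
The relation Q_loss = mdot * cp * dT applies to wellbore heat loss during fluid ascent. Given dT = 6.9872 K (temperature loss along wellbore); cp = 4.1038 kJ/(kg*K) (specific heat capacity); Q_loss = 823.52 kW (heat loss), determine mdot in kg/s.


mdot = Q_loss / (cp * dT)
mdot = 823.52 / (4.1038 * 6.9872)
mdot = 28.720 kg/s


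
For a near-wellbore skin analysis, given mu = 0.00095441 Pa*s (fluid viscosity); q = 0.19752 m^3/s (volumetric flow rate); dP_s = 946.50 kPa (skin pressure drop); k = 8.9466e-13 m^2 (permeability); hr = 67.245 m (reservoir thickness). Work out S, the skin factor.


S = dP_s * 1000 * 2*pi*k*hr / (q*mu)
S = 946.50 * 1000 * 2*pi*8.9466e-13*67.245 / (0.19752*0.00095441)
S = 1.8979


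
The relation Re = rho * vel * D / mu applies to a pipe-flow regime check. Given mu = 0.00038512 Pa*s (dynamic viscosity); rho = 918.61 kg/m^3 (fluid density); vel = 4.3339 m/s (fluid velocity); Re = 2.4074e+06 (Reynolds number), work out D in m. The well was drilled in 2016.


D = Re * mu / (rho * vel)
D = 2.4074e+06 * 0.00038512 / (918.61 * 4.3339)
D = 0.23288 m


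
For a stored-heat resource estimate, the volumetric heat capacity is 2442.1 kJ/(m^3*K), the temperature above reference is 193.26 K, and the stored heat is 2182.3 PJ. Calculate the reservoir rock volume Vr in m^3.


Vr = Q_s * 1e12 / (rhoc * dT)
Vr = 2182.3 * 1e12 / (2442.1 * 193.26)
Vr = 4.6239e+09 m^3


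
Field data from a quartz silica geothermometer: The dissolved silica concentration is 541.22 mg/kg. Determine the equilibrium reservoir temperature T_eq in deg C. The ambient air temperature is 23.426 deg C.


T_eq = 1309 / (5.19 - log10(SiO2)) - 273.15
T_eq = 1309 / (5.19 - log10(541.22)) - 273.15
T_eq = 259.69 deg C


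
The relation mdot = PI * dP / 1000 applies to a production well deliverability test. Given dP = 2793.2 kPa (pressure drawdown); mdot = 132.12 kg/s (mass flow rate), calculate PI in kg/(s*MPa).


PI = mdot * 1000 / dP
PI = 132.12 * 1000 / 2793.2
PI = 47.301 kg/(s*MPa)


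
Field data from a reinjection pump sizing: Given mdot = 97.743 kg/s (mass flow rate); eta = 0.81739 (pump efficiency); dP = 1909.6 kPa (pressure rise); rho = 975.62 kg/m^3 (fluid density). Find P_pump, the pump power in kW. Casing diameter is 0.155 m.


P_pump = mdot * dP / (rho * eta)
P_pump = 97.743 * 1909.6 / (975.62 * 0.81739)
P_pump = 234.06 kW


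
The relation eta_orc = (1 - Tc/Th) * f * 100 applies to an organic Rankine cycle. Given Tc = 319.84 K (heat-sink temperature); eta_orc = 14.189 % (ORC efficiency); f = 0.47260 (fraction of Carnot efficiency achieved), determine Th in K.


Th = Tc / (1 - (eta_orc/100)/f)
Th = 319.84 / (1 - (14.189/100)/0.47260)
Th = 457.07 K


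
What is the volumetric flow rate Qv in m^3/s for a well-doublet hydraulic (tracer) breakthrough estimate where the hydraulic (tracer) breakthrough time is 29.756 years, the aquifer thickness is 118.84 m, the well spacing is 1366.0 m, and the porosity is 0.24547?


Qv = pi*hr*phi*L^2 / (3*t_bt*365.25*86400)
Qv = pi*118.84*0.24547*1366.0^2 / (3*29.756*365.25*86400)
Qv = 0.060703 m^3/s


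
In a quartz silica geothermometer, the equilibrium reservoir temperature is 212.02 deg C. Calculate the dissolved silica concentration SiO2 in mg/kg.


SiO2 = 10^(5.19 - 1309/(T_eq + 273.15))
SiO2 = 10^(5.19 - 1309/(212.02 + 273.15))
SiO2 = 310.44 mg/kg


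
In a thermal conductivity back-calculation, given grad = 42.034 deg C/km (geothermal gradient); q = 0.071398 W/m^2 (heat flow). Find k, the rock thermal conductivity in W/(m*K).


k = q / (grad / 1000)
k = 0.071398 / (42.034 / 1000)
k = 1.6986 W/(m*K)


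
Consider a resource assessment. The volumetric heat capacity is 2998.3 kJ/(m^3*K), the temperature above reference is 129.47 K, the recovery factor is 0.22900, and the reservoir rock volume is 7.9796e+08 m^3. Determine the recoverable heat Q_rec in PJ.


Step 1: Q_s = Vr*rhoc*dT/1e12 = 7.9796e+08*2998.3*129.47/1e12 = 309.7600 PJ
Step 2: Q_rec = Q_s * RF = 309.7600 * 0.229 = 70.935 PJ
Q_rec = 70.935 PJ


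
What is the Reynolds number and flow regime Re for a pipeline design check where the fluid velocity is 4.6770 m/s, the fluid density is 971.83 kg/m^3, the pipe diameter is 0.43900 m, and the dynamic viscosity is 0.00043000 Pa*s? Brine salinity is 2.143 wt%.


Step 1: Re = rho*vel*D/mu = 971.83*4.677*0.439/0.00043 = 4.6404e+06
Step 2: Re = 4.6404e+06 > 4000, so flow is turbulent.
Re = 4.6404e+06 (turbulent)


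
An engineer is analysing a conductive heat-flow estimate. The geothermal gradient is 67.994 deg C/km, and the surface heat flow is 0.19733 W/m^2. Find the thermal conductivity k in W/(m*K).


k = q * 1000 / grad
k = 0.19733 * 1000 / 67.994
k = 2.9022 W/(m*K)


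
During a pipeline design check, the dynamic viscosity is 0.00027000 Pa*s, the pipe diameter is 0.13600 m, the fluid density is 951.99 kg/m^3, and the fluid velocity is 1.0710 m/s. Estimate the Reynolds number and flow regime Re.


Step 1: Re = rho*vel*D/mu = 951.99*1.071*0.136/0.00027 = 5.1357e+05
Step 2: Re = 5.1357e+05 > 4000, so flow is turbulent.
Re = 5.1357e+05 (turbulent)


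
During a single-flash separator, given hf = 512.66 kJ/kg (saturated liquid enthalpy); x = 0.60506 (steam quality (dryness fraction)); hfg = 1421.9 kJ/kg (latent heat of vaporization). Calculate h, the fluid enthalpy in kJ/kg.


h = hf + x * hfg
h = 512.66 + 0.60506 * 1421.9
h = 1373.0 kJ/kg


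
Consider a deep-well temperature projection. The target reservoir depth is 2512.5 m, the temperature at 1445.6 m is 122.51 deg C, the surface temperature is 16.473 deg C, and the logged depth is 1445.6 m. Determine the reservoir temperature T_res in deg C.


Step 1: grad = (T_d1 - T_surf)/d1 * 1000 = (122.51 - 16.473)/1445.6 * 1000 = 73.35155 deg C/km
Step 2: T_res = T_surf + grad*d2/1000 = 16.473 + 73.35155*2512.5/1000 = 200.77 deg C
T_res = 200.77 deg C


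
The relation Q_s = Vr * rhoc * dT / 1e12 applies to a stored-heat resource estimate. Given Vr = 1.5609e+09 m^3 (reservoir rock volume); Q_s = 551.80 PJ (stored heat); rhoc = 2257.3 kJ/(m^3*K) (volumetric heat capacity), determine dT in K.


dT = Q_s * 1e12 / (Vr * rhoc)
dT = 551.80 * 1e12 / (1.5609e+09 * 2257.3)
dT = 156.61 K


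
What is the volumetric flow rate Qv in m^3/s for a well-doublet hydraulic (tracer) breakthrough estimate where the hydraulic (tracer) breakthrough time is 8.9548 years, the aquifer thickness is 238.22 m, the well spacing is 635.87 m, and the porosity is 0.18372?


Qv = pi*hr*phi*L^2 / (3*t_bt*365.25*86400)
Qv = pi*238.22*0.18372*635.87^2 / (3*8.9548*365.25*86400)
Qv = 0.065575 m^3/s


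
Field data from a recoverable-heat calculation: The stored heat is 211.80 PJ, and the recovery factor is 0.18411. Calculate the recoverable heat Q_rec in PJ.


Q_rec = Q_s * RF
Q_rec = 211.80 * 0.18411
Q_rec = 38.994 PJ


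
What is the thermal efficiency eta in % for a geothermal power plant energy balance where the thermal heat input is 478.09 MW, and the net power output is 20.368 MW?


eta = W_net / Q_in * 100
eta = 20.368 / 478.09 * 100
eta = 4.2603 %


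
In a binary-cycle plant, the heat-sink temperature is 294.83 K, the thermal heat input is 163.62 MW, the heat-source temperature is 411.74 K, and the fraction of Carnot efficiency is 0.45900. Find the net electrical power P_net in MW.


Step 1: eta = (1 - Tc/Th)*f = (1 - 294.83/411.74)*0.459 = 0.1303291
Step 2: P_net = eta * Q_in = 0.1303291 * 163.62 = 21.324 MW
P_net = 21.324 MW


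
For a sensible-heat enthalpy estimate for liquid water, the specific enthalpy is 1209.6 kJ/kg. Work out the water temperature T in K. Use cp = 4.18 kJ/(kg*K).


T = h / cp
T = 1209.6 / 4.18
T = 289.3780 deg C
Convert to K: 289.3780 + 273.15 = 562.53 K
T = 562.53 K


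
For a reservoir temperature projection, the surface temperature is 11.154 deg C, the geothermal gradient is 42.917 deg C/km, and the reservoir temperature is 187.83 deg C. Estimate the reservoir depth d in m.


d = (T_res - T_surf) / grad * 1000
d = (187.83 - 11.154) / 42.917 * 1000
d = 4116.7 m


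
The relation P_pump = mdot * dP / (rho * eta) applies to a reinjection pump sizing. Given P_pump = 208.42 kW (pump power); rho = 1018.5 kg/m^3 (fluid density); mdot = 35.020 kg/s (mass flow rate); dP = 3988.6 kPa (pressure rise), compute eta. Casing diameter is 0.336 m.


eta = mdot * dP / (rho * P_pump)
eta = 35.020 * 3988.6 / (1018.5 * 208.42)
eta = 0.65802


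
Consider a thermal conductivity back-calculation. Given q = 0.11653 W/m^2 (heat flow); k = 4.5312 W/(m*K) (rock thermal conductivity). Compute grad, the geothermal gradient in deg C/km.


grad = q / k * 1000
grad = 0.11653 / 4.5312 * 1000
grad = 25.717 deg C/km


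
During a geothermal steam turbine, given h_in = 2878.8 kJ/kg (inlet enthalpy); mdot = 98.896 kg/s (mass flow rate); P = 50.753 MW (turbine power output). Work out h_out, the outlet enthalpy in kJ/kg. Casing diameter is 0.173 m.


h_out = h_in - P * 1000 / mdot
h_out = 2878.8 - 50.753 * 1000 / 98.896
h_out = 2365.6 kJ/kg


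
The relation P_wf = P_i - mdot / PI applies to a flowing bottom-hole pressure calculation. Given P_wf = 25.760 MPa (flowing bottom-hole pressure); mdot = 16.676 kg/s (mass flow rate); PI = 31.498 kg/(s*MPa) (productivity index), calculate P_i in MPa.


P_i = P_wf + mdot / PI
P_i = 25.760 + 16.676 / 31.498
P_i = 26.289 MPa


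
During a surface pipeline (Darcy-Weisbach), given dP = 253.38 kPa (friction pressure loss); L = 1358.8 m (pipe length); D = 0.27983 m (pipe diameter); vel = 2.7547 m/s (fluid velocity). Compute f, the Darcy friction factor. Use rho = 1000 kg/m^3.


f = dP*1000 / ((L/D)*(rho*vel^2/2))
f = 253.38*1000 / ((1358.8/0.27983)*(1000*2.7547^2/2))
f = 0.013753
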